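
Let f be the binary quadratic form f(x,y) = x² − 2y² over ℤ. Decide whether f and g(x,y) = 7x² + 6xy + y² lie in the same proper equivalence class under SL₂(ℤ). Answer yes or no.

D₁ = 8, D₂ = 8
river cycle of f (length 2): (1, 2, -1), (-1, 2, 1)
river cycle of g (length 2): (1, 2, -1), (-1, 2, 1)
cycles coincide ⇒ equivalent

yes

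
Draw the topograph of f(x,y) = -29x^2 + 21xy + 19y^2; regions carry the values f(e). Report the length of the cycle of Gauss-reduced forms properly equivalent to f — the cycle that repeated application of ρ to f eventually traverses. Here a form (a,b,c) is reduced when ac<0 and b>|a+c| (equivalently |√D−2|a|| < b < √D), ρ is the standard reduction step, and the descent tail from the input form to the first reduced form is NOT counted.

D = 2645, ⌊√D⌋ = 51
river: ρ → (19,17,-31)
river: ρ → (-31,45,5)
river: ρ → (5,45,-31)
river: ρ → (-31,17,19)
river: ρ → (19,21,-29)
river: ρ → (-29,37,11)
river: ρ → (11,51,-1)
river: ρ → (-1,51,11)
river: ρ → (11,37,-29)
river: ρ → (-29,21,19)
ρ-cycle length = 10 (tail of 0 descent steps not counted)

10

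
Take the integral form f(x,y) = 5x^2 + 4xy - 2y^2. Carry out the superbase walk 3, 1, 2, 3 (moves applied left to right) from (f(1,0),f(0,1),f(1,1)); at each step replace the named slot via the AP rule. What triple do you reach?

start (5,-2,7) = (f(1,0),f(0,1),f(1,1))
replace slot 3: 2·(5+(-2)) − 7 = -1 → (5,-2,-1)
replace slot 1: 2·((-2)+(-1)) − 5 = -11 → (-11,-2,-1)
replace slot 2: 2·((-11)+(-1)) − (-2) = -22 → (-11,-22,-1)
replace slot 3: 2·((-11)+(-22)) − (-1) = -65 → (-11,-22,-65)

-11,-22,-65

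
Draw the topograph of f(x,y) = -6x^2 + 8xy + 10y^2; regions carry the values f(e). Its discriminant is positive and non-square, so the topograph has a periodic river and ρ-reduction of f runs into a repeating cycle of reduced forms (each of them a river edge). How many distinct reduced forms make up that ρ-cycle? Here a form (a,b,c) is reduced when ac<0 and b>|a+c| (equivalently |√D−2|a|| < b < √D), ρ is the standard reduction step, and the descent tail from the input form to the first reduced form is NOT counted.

D = 304, ⌊√D⌋ = 17
river: ρ → (10,12,-4)
river: ρ → (-4,12,10)
river: ρ → (10,8,-6)
river: ρ → (-6,16,2)
river: ρ → (2,16,-6)
river: ρ → (-6,8,10)
ρ-cycle length = 6 (tail of 0 descent steps not counted)

6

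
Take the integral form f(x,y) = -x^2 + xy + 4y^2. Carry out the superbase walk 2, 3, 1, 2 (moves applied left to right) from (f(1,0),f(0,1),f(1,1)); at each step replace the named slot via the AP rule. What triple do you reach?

start (-1,4,4) = (f(1,0),f(0,1),f(1,1))
replace slot 2: 2·((-1)+4) − 4 = 2 → (-1,2,4)
replace slot 3: 2·((-1)+2) − 4 = -2 → (-1,2,-2)
replace slot 1: 2·(2+(-2)) − (-1) = 1 → (1,2,-2)
replace slot 2: 2·(1+(-2)) − 2 = -4 → (1,-4,-2)

1,-4,-2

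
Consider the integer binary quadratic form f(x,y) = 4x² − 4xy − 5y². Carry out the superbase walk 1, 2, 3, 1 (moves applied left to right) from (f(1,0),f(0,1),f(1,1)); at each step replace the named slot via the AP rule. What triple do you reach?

start (4,-5,-5) = (f(1,0),f(0,1),f(1,1))
replace slot 1: 2·((-5)+(-5)) − 4 = -24 → (-24,-5,-5)
replace slot 2: 2·((-24)+(-5)) − (-5) = -53 → (-24,-53,-5)
replace slot 3: 2·((-24)+(-53)) − (-5) = -149 → (-24,-53,-149)
replace slot 1: 2·((-53)+(-149)) − (-24) = -380 → (-380,-53,-149)

-380,-53,-149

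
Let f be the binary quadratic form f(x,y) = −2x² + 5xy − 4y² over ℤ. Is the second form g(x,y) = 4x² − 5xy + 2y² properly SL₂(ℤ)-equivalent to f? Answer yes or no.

D₁ = -7, D₂ = -7
f is negative-definite; reduce −f:
−f: translate: b→-1 (≡-5 mod 4), so (2,-5,4)→(2,-1,1)
−f: flip: (2,-1,1)→(1,1,2)
−f: reduced (well bottom): (1,1,2) with a≤c, −a<b≤a
flip sign back: reduced form of f is (-1,-1,-2)
g: translate: b→3 (≡-5 mod 8), so (4,-5,2)→(4,3,1)
g: flip: (4,3,1)→(1,-3,4)
g: translate: b→1 (≡-3 mod 2), so (1,-3,4)→(1,1,2)
g: reduced (well bottom): (1,1,2) with a≤c, −a<b≤a
reduced forms (-1, -1, -2) vs (1, 1, 2) ⇒ inequivalent

no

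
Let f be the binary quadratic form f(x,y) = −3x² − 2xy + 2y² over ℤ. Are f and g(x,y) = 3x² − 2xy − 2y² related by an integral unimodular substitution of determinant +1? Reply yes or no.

D₁ = 28, D₂ = 28
river cycle of f (length 4): (2, 2, -3), (-3, 4, 1), (1, 4, -3), (-3, 2, 2)
river cycle of g (length 4): (-2, 2, 3), (3, 4, -1), (-1, 4, 3), (3, 2, -2)
cycles differ ⇒ inequivalent

no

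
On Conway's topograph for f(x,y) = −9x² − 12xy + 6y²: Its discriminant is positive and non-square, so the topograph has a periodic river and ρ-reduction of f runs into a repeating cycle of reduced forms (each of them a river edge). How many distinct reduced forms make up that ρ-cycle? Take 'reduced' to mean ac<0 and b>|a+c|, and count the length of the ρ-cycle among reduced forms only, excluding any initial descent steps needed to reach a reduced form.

D = 360, ⌊√D⌋ = 18
descent: ρ → (6,12,-9)  [lands on river]
river: ρ → (-9,6,9)
river: ρ → (9,12,-6)
river: ρ → (-6,12,9)
river: ρ → (9,6,-9)
river: ρ → (-9,12,6)
ρ-cycle length = 6 (tail of 1 descent step not counted)

6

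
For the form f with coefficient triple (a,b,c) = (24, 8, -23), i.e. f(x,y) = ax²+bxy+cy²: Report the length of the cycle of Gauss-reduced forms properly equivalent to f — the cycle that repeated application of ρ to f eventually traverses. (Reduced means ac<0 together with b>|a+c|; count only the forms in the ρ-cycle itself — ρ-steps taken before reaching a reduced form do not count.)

D = 2272, ⌊√D⌋ = 47
river: ρ → (-23,38,9)
river: ρ → (9,34,-31)
river: ρ → (-31,28,12)
river: ρ → (12,44,-7)
river: ρ → (-7,40,24)
river: ρ → (24,8,-23)
ρ-cycle length = 6 (tail of 0 descent steps not counted)

6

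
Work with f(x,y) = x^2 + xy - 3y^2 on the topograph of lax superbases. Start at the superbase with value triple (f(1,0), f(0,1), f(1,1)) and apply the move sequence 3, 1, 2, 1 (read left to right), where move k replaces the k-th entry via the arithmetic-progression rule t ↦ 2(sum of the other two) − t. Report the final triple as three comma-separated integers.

start (1,-3,-1) = (f(1,0),f(0,1),f(1,1))
replace slot 3: 2·(1+(-3)) − (-1) = -3 → (1,-3,-3)
replace slot 1: 2·((-3)+(-3)) − 1 = -13 → (-13,-3,-3)
replace slot 2: 2·((-13)+(-3)) − (-3) = -29 → (-13,-29,-3)
replace slot 1: 2·((-29)+(-3)) − (-13) = -51 → (-51,-29,-3)

-51,-29,-3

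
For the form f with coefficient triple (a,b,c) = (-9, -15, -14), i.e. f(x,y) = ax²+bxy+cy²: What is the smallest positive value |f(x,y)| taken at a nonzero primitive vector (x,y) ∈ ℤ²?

translate: b→-3 (≡15 mod 18), so (9,15,14)→(9,-3,8)
flip: (9,-3,8)→(8,3,9)
reduced (well bottom): (8,3,9) with a≤c, −a<b≤a
well minimum |f| = |-8| = 8 (negative-definite)

8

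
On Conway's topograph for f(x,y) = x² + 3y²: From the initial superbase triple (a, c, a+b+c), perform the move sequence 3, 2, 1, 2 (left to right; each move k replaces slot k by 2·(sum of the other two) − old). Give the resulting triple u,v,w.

start (1,3,4) = (f(1,0),f(0,1),f(1,1))
replace slot 3: 2·(1+3) − 4 = 4 → (1,3,4)
replace slot 2: 2·(1+4) − 3 = 7 → (1,7,4)
replace slot 1: 2·(7+4) − 1 = 21 → (21,7,4)
replace slot 2: 2·(21+4) − 7 = 43 → (21,43,4)

21,43,4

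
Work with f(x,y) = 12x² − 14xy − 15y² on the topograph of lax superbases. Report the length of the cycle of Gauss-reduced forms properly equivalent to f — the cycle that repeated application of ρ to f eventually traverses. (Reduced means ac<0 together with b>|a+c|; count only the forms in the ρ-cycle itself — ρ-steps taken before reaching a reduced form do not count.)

D = 916, ⌊√D⌋ = 30
descent: ρ → (-15,14,12)  [lands on river]
river: ρ → (12,10,-17)
river: ρ → (-17,24,5)
river: ρ → (5,26,-12)
river: ρ → (-12,22,9)
river: ρ → (9,14,-20)
river: ρ → (-20,26,3)
river: ρ → (3,28,-11)
river: ρ → (-11,16,15)
river: ρ → (15,14,-12)
river: ρ → (-12,10,17)
river: ρ → (17,24,-5)
river: ρ → (-5,26,12)
river: ρ → (12,22,-9)
river: ρ → (-9,14,20)
river: ρ → (20,26,-3)
river: ρ → (-3,28,11)
river: ρ → (11,16,-15)
ρ-cycle length = 18 (tail of 1 descent step not counted)

18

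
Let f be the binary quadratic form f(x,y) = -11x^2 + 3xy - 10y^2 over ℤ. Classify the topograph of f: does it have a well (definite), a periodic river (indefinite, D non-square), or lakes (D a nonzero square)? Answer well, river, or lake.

D = b²−4ac = 3² − 4·(-11)·(-10) = -431
D < 0 ⇒ definite ⇒ every region one sign ⇒ single well

well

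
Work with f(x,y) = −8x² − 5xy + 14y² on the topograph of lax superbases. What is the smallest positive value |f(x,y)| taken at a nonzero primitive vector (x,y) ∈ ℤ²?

descent: ρ → (14,5,-8)
descent: ρ → (-8,11,11)  [lands on river]
river: ρ → (11,11,-8)
river: ρ → (-8,21,1)
river: ρ → (1,21,-8)
closes: descent 2, river 4
min |a| on river = 1

1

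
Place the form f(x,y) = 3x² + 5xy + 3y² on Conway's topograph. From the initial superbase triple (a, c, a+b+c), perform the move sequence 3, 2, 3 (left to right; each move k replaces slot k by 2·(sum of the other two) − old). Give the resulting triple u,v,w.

start (3,3,11) = (f(1,0),f(0,1),f(1,1))
replace slot 3: 2·(3+3) − 11 = 1 → (3,3,1)
replace slot 2: 2·(3+1) − 3 = 5 → (3,5,1)
replace slot 3: 2·(3+5) − 1 = 15 → (3,5,15)

3,5,15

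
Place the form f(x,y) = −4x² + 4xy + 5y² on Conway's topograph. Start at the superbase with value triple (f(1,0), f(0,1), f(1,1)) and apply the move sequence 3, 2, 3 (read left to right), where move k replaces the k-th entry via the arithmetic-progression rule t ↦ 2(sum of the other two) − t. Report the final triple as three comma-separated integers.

start (-4,5,5) = (f(1,0),f(0,1),f(1,1))
replace slot 3: 2·((-4)+5) − 5 = -3 → (-4,5,-3)
replace slot 2: 2·((-4)+(-3)) − 5 = -19 → (-4,-19,-3)
replace slot 3: 2·((-4)+(-19)) − (-3) = -43 → (-4,-19,-43)

-4,-19,-43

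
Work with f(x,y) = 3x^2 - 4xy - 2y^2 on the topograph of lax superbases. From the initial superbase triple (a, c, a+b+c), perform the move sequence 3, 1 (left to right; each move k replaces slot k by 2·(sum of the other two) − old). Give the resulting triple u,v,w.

start (3,-2,-3) = (f(1,0),f(0,1),f(1,1))
replace slot 3: 2·(3+(-2)) − (-3) = 5 → (3,-2,5)
replace slot 1: 2·((-2)+5) − 3 = 3 → (3,-2,5)

3,-2,5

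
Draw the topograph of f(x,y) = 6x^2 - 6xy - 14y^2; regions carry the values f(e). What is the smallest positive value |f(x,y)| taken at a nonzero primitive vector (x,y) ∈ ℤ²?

descent: ρ → (-14,6,6)
descent: ρ → (6,18,-2)  [lands on river]
river: ρ → (-2,18,6)
closes: descent 2, river 2
min |a| on river = 2

2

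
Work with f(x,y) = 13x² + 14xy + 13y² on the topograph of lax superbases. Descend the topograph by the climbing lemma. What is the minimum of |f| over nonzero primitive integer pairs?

translate: b→-12 (≡14 mod 26), so (13,14,13)→(13,-12,12)
flip: (13,-12,12)→(12,12,13)
reduced (well bottom): (12,12,13) with a≤c, −a<b≤a
well minimum = a = 12

12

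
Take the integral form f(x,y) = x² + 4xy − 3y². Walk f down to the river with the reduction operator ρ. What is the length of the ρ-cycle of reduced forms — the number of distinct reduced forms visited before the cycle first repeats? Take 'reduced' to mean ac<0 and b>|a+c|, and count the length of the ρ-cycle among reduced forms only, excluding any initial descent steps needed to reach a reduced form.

D = 28, ⌊√D⌋ = 5
river: ρ → (-3,2,2)
river: ρ → (2,2,-3)
river: ρ → (-3,4,1)
river: ρ → (1,4,-3)
ρ-cycle length = 4 (tail of 0 descent steps not counted)

4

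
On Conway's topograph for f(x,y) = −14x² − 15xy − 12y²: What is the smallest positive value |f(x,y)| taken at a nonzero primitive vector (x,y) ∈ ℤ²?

translate: b→-13 (≡15 mod 28), so (14,15,12)→(14,-13,11)
flip: (14,-13,11)→(11,13,14)
translate: b→-9 (≡13 mod 22), so (11,13,14)→(11,-9,12)
reduced (well bottom): (11,-9,12) with a≤c, −a<b≤a
well minimum |f| = |-11| = 11 (negative-definite)

11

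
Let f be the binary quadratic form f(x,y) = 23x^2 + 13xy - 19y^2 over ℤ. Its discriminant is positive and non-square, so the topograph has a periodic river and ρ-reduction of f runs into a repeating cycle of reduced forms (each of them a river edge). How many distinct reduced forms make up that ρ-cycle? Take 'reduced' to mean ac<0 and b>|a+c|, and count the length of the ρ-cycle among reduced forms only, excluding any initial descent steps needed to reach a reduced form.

D = 1917, ⌊√D⌋ = 43
river: ρ → (-19,25,17)
river: ρ → (17,43,-1)
river: ρ → (-1,43,17)
river: ρ → (17,25,-19)
river: ρ → (-19,13,23)
river: ρ → (23,33,-9)
river: ρ → (-9,39,11)
river: ρ → (11,27,-27)
river: ρ → (-27,27,11)
river: ρ → (11,39,-9)
river: ρ → (-9,33,23)
river: ρ → (23,13,-19)
ρ-cycle length = 12 (tail of 0 descent steps not counted)

12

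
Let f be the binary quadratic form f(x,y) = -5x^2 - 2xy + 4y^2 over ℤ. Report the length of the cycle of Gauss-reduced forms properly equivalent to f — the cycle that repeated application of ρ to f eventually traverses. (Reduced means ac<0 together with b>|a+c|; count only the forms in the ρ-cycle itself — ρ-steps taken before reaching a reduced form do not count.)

D = 84, ⌊√D⌋ = 9
descent: ρ → (4,2,-5)  [lands on river]
river: ρ → (-5,8,1)
river: ρ → (1,8,-5)
river: ρ → (-5,2,4)
river: ρ → (4,6,-3)
river: ρ → (-3,6,4)
ρ-cycle length = 6 (tail of 1 descent step not counted)

6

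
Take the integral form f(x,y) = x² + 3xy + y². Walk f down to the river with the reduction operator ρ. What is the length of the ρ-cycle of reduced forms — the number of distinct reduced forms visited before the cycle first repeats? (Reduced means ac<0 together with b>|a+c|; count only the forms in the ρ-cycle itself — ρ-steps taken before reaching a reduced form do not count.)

D = 5, ⌊√D⌋ = 2
descent: ρ → (1,1,-1)  [lands on river]
river: ρ → (-1,1,1)
ρ-cycle length = 2 (tail of 1 descent step not counted)

2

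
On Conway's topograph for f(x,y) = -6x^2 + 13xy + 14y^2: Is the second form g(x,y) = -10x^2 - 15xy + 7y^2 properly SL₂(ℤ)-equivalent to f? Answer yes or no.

D₁ = 505, D₂ = 505
river cycle of f (length 8): (14, 15, -5), (-5, 15, 14), (14, 13, -6), (-6, 11, 16), (16, 21, -1), (-1, 21, 16), (16, 11, -6), (-6, 13, 14)
river cycle of g (length 8): (7, 15, -10), (-10, 5, 12), (12, 19, -3), (-3, 17, 18), (18, 19, -2), (-2, 21, 8), (8, 11, -12), (-12, 13, 7)
cycles differ ⇒ inequivalent

no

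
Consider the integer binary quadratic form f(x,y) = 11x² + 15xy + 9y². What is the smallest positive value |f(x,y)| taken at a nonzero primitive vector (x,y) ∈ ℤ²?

translate: b→-7 (≡15 mod 22), so (11,15,9)→(11,-7,5)
flip: (11,-7,5)→(5,7,11)
translate: b→-3 (≡7 mod 10), so (5,7,11)→(5,-3,9)
reduced (well bottom): (5,-3,9) with a≤c, −a<b≤a
well minimum = a = 5

5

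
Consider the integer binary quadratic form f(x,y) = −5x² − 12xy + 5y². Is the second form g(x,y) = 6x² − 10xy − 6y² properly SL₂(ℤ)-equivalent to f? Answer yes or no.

D₁ = 244, D₂ = 244
river cycle of f (length 22): (5, 12, -5), (-5, 8, 9), (9, 10, -4), (-4, 14, 3), (3, 10, -12), (-12, 14, 1), (1, 14, -12), (-12, 10, 3), (3, 14, -4), (-4, 10, 9), … (12 more)
river cycle of g (length 6): (-6, 10, 6), (6, 14, -2), (-2, 14, 6), (6, 10, -6), (-6, 14, 2), (2, 14, -6)
cycles differ ⇒ inequivalent

no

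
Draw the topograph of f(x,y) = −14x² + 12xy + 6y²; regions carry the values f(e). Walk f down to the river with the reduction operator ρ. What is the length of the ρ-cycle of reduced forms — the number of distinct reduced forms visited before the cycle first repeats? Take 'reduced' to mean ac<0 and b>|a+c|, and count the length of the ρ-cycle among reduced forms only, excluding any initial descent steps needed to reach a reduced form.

D = 480, ⌊√D⌋ = 21
river: ρ → (6,12,-14)
river: ρ → (-14,16,4)
river: ρ → (4,16,-14)
river: ρ → (-14,12,6)
ρ-cycle length = 4 (tail of 0 descent steps not counted)

4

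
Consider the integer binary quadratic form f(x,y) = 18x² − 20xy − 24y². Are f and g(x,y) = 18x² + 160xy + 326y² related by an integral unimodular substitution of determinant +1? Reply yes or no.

D₁ = 2128, D₂ = 2128
river cycle of f (length 16): (-24, 20, 18), (18, 16, -26), (-26, 36, 8), (8, 44, -6), (-6, 40, 22), (22, 4, -24), (-24, 44, 2), (2, 44, -24), (-24, 4, 22), (22, 40, -6), … (6 more)
river cycle of g (length 16): (18, 16, -26), (-26, 36, 8), (8, 44, -6), (-6, 40, 22), (22, 4, -24), (-24, 44, 2), (2, 44, -24), (-24, 4, 22), (22, 40, -6), (-6, 44, 8), … (6 more)
cycles coincide ⇒ equivalent

yes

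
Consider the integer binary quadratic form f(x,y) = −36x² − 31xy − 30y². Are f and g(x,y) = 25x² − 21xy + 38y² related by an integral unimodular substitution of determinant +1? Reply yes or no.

D₁ = -3359, D₂ = -3359
f is negative-definite; reduce −f:
−f: flip: (36,31,30)→(30,-31,36)
−f: translate: b→29 (≡-31 mod 60), so (30,-31,36)→(30,29,35)
−f: reduced (well bottom): (30,29,35) with a≤c, −a<b≤a
flip sign back: reduced form of f is (-30,-29,-35)
g: reduced (well bottom): (25,-21,38) with a≤c, −a<b≤a
reduced forms (-30, -29, -35) vs (25, -21, 38) ⇒ inequivalent

no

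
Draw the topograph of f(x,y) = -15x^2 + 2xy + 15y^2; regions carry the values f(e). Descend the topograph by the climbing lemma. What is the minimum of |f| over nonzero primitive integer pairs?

river: ρ → (15,28,-2)
river: ρ → (-2,28,15)
river: ρ → (15,2,-15)
river: ρ → (-15,28,2)
river: ρ → (2,28,-15)
river: ρ → (-15,2,15)
closes: descent 0, river 6
min |a| on river = 2

2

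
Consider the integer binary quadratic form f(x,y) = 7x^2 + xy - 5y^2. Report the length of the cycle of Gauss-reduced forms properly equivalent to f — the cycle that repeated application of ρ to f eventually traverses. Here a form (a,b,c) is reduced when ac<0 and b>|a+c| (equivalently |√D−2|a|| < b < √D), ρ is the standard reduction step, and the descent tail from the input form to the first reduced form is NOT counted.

D = 141, ⌊√D⌋ = 11
descent: ρ → (-5,9,3)  [lands on river]
river: ρ → (3,9,-5)
river: ρ → (-5,11,1)
river: ρ → (1,11,-5)
ρ-cycle length = 4 (tail of 1 descent step not counted)

4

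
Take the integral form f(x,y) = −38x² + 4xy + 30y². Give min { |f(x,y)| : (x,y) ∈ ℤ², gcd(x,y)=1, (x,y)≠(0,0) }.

descent: ρ → (30,56,-12)  [lands on river]
river: ρ → (-12,64,10)
river: ρ → (10,56,-36)
river: ρ → (-36,16,30)
river: ρ → (30,44,-22)
river: ρ → (-22,44,30)
river: ρ → (30,16,-36)
river: ρ → (-36,56,10)
river: ρ → (10,64,-12)
river: ρ → (-12,56,30)
river: ρ → (30,64,-4)
river: ρ → (-4,64,30)
closes: descent 1, river 12
min |a| on river = 4

4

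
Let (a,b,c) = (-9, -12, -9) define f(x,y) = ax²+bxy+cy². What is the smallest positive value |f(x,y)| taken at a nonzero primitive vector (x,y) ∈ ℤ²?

translate: b→-6 (≡12 mod 18), so (9,12,9)→(9,-6,6)
flip: (9,-6,6)→(6,6,9)
reduced (well bottom): (6,6,9) with a≤c, −a<b≤a
well minimum |f| = |-6| = 6 (negative-definite)

6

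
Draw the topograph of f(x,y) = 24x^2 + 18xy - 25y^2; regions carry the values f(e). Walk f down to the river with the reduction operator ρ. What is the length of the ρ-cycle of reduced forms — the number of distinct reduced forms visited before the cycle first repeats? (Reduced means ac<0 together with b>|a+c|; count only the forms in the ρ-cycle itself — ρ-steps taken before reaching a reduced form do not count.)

D = 2724, ⌊√D⌋ = 52
river: ρ → (-25,32,17)
river: ρ → (17,36,-21)
river: ρ → (-21,48,5)
river: ρ → (5,52,-1)
river: ρ → (-1,52,5)
river: ρ → (5,48,-21)
river: ρ → (-21,36,17)
river: ρ → (17,32,-25)
river: ρ → (-25,18,24)
river: ρ → (24,30,-19)
river: ρ → (-19,46,8)
river: ρ → (8,50,-7)
river: ρ → (-7,48,15)
river: ρ → (15,42,-16)
river: ρ → (-16,22,35)
river: ρ → (35,48,-3)
river: ρ → (-3,48,35)
river: ρ → (35,22,-16)
river: ρ → (-16,42,15)
river: ρ → (15,48,-7)
river: ρ → (-7,50,8)
river: ρ → (8,46,-19)
river: ρ → (-19,30,24)
river: ρ → (24,18,-25)
ρ-cycle length = 24 (tail of 0 descent steps not counted)

24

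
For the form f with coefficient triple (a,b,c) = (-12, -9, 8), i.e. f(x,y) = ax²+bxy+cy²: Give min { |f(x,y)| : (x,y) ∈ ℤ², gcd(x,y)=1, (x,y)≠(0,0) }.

descent: ρ → (8,9,-12)  [lands on river]
river: ρ → (-12,15,5)
river: ρ → (5,15,-12)
river: ρ → (-12,9,8)
river: ρ → (8,7,-13)
river: ρ → (-13,19,2)
river: ρ → (2,21,-3)
river: ρ → (-3,21,2)
river: ρ → (2,19,-13)
river: ρ → (-13,7,8)
closes: descent 1, river 10
min |a| on river = 2

2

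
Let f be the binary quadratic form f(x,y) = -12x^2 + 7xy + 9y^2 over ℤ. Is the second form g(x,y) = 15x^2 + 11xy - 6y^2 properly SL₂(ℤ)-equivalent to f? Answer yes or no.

D₁ = 481, D₂ = 481
river cycle of f (length 30): (9, 11, -10), (-10, 9, 10), (10, 11, -9), (-9, 7, 12), (12, 17, -4), (-4, 15, 16), (16, 17, -3), (-3, 19, 10), (10, 21, -1), (-1, 21, 10), … (20 more)
river cycle of g (length 26): (-6, 13, 13), (13, 13, -6), (-6, 11, 15), (15, 19, -2), (-2, 21, 5), (5, 19, -6), (-6, 17, 8), (8, 15, -8), (-8, 17, 6), (6, 19, -5), … (16 more)
cycles differ ⇒ inequivalent

no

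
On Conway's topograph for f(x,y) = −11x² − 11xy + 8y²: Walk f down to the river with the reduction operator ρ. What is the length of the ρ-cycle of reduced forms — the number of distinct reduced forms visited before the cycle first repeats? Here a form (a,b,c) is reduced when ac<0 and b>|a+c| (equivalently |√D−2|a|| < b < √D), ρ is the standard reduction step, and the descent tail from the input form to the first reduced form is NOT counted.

D = 473, ⌊√D⌋ = 21
descent: ρ → (8,11,-11)  [lands on river]
river: ρ → (-11,11,8)
river: ρ → (8,21,-1)
river: ρ → (-1,21,8)
ρ-cycle length = 4 (tail of 1 descent step not counted)

4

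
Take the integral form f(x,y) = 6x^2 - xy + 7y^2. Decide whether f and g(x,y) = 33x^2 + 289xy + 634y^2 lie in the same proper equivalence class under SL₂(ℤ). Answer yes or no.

D₁ = -167, D₂ = -167
f: reduced (well bottom): (6,-1,7) with a≤c, −a<b≤a
g: translate: b→25 (≡289 mod 66), so (33,289,634)→(33,25,6)
g: flip: (33,25,6)→(6,-25,33)
g: translate: b→-1 (≡-25 mod 12), so (6,-25,33)→(6,-1,7)
g: reduced (well bottom): (6,-1,7) with a≤c, −a<b≤a
reduced forms (6, -1, 7) vs (6, -1, 7) ⇒ equivalent

yes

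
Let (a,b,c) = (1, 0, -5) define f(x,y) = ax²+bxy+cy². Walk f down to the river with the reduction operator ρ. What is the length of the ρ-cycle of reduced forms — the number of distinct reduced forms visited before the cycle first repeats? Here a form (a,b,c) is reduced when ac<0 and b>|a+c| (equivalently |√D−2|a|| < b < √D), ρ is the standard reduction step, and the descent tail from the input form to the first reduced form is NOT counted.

D = 20, ⌊√D⌋ = 4
descent: ρ → (-5,0,1)
descent: ρ → (1,4,-1)  [lands on river]
river: ρ → (-1,4,1)
ρ-cycle length = 2 (tail of 2 descent steps not counted)

2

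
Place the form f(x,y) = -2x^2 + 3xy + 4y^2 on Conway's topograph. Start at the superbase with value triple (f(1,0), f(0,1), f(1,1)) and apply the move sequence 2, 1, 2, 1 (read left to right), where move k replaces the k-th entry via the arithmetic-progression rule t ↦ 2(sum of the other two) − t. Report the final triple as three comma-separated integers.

start (-2,4,5) = (f(1,0),f(0,1),f(1,1))
replace slot 2: 2·((-2)+5) − 4 = 2 → (-2,2,5)
replace slot 1: 2·(2+5) − (-2) = 16 → (16,2,5)
replace slot 2: 2·(16+5) − 2 = 40 → (16,40,5)
replace slot 1: 2·(40+5) − 16 = 74 → (74,40,5)

74,40,5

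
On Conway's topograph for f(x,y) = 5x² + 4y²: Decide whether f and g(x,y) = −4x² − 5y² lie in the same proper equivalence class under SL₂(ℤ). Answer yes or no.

D₁ = -80, D₂ = -80
f: flip: (5,0,4)→(4,0,5)
f: reduced (well bottom): (4,0,5) with a≤c, −a<b≤a
g is negative-definite; reduce −g:
−g: reduced (well bottom): (4,0,5) with a≤c, −a<b≤a
flip sign back: reduced form of g is (-4,0,-5)
reduced forms (4, 0, 5) vs (-4, 0, -5) ⇒ inequivalent

no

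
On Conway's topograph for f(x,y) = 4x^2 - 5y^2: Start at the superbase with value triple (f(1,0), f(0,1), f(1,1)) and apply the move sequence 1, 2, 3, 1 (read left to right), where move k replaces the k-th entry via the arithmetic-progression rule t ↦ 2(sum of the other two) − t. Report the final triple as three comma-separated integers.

start (4,-5,-1) = (f(1,0),f(0,1),f(1,1))
replace slot 1: 2·((-5)+(-1)) − 4 = -16 → (-16,-5,-1)
replace slot 2: 2·((-16)+(-1)) − (-5) = -29 → (-16,-29,-1)
replace slot 3: 2·((-16)+(-29)) − (-1) = -89 → (-16,-29,-89)
replace slot 1: 2·((-29)+(-89)) − (-16) = -220 → (-220,-29,-89)

-220,-29,-89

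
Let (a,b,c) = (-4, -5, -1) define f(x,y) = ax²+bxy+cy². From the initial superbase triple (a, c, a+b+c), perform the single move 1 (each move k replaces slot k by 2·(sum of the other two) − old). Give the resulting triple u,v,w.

start (-4,-1,-10) = (f(1,0),f(0,1),f(1,1))
replace slot 1: 2·((-1)+(-10)) − (-4) = -18 → (-18,-1,-10)

-18,-1,-10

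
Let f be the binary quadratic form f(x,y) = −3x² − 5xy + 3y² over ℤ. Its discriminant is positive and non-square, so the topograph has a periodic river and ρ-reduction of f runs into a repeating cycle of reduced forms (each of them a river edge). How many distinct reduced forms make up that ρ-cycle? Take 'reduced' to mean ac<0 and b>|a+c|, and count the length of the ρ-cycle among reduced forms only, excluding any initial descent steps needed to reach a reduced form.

D = 61, ⌊√D⌋ = 7
descent: ρ → (3,5,-3)  [lands on river]
river: ρ → (-3,7,1)
river: ρ → (1,7,-3)
river: ρ → (-3,5,3)
river: ρ → (3,7,-1)
river: ρ → (-1,7,3)
ρ-cycle length = 6 (tail of 1 descent step not counted)

6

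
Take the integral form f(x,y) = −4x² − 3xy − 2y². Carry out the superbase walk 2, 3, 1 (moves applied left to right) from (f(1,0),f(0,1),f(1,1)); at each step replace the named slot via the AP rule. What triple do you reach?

start (-4,-2,-9) = (f(1,0),f(0,1),f(1,1))
replace slot 2: 2·((-4)+(-9)) − (-2) = -24 → (-4,-24,-9)
replace slot 3: 2·((-4)+(-24)) − (-9) = -47 → (-4,-24,-47)
replace slot 1: 2·((-24)+(-47)) − (-4) = -138 → (-138,-24,-47)

-138,-24,-47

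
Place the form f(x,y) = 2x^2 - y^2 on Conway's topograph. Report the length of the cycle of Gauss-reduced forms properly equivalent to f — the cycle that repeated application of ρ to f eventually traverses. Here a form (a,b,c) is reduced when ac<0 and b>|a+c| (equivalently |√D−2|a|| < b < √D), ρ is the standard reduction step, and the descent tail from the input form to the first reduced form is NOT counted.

D = 8, ⌊√D⌋ = 2
descent: ρ → (-1,2,1)  [lands on river]
river: ρ → (1,2,-1)
ρ-cycle length = 2 (tail of 1 descent step not counted)

2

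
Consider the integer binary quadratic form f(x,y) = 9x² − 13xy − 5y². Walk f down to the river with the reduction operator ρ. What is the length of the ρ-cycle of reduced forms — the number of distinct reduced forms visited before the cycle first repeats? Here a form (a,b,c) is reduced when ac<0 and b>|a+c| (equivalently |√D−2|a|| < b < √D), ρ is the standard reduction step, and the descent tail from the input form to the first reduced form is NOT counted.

D = 349, ⌊√D⌋ = 18
descent: ρ → (-5,13,9)  [lands on river]
river: ρ → (9,5,-9)
river: ρ → (-9,13,5)
river: ρ → (5,17,-3)
river: ρ → (-3,13,15)
river: ρ → (15,17,-1)
river: ρ → (-1,17,15)
river: ρ → (15,13,-3)
river: ρ → (-3,17,5)
river: ρ → (5,13,-9)
river: ρ → (-9,5,9)
river: ρ → (9,13,-5)
river: ρ → (-5,17,3)
river: ρ → (3,13,-15)
river: ρ → (-15,17,1)
river: ρ → (1,17,-15)
river: ρ → (-15,13,3)
river: ρ → (3,17,-5)
ρ-cycle length = 18 (tail of 1 descent step not counted)

18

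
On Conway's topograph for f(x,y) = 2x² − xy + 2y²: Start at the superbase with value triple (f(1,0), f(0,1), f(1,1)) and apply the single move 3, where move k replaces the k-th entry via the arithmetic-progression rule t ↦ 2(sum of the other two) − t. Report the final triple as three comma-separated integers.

start (2,2,3) = (f(1,0),f(0,1),f(1,1))
replace slot 3: 2·(2+2) − 3 = 5 → (2,2,5)

2,2,5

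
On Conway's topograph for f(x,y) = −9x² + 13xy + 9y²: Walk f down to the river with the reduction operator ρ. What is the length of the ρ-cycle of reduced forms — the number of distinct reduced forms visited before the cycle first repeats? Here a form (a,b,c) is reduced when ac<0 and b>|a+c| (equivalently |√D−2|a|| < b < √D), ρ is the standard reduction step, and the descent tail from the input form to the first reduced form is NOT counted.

D = 493, ⌊√D⌋ = 22
river: ρ → (9,5,-13)
river: ρ → (-13,21,1)
river: ρ → (1,21,-13)
river: ρ → (-13,5,9)
river: ρ → (9,13,-9)
river: ρ → (-9,5,13)
river: ρ → (13,21,-1)
river: ρ → (-1,21,13)
river: ρ → (13,5,-9)
river: ρ → (-9,13,9)
ρ-cycle length = 10 (tail of 0 descent steps not counted)

10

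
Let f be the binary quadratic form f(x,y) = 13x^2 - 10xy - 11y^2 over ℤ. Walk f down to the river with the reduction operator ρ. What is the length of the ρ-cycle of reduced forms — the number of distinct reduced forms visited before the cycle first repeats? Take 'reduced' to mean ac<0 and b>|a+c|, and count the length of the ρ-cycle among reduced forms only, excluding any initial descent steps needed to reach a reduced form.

D = 672, ⌊√D⌋ = 25
descent: ρ → (-11,10,13)  [lands on river]
river: ρ → (13,16,-8)
river: ρ → (-8,16,13)
river: ρ → (13,10,-11)
river: ρ → (-11,12,12)
river: ρ → (12,12,-11)
ρ-cycle length = 6 (tail of 1 descent step not counted)

6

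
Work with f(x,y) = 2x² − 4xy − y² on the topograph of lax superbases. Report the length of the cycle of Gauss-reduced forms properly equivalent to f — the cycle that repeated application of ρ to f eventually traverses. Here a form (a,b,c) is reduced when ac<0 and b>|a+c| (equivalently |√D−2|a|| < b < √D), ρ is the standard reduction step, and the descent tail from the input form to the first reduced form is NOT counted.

D = 24, ⌊√D⌋ = 4
descent: ρ → (-1,4,2)  [lands on river]
river: ρ → (2,4,-1)
ρ-cycle length = 2 (tail of 1 descent step not counted)

2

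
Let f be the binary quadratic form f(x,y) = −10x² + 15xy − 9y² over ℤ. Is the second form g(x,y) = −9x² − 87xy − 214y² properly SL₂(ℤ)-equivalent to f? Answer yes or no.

D₁ = -135, D₂ = -135
f is negative-definite; reduce −f:
−f: translate: b→5 (≡-15 mod 20), so (10,-15,9)→(10,5,4)
−f: flip: (10,5,4)→(4,-5,10)
−f: translate: b→3 (≡-5 mod 8), so (4,-5,10)→(4,3,9)
−f: reduced (well bottom): (4,3,9) with a≤c, −a<b≤a
flip sign back: reduced form of f is (-4,-3,-9)
g is negative-definite; reduce −g:
−g: translate: b→-3 (≡87 mod 18), so (9,87,214)→(9,-3,4)
−g: flip: (9,-3,4)→(4,3,9)
−g: reduced (well bottom): (4,3,9) with a≤c, −a<b≤a
flip sign back: reduced form of g is (-4,-3,-9)
reduced forms (-4, -3, -9) vs (-4, -3, -9) ⇒ equivalent

yes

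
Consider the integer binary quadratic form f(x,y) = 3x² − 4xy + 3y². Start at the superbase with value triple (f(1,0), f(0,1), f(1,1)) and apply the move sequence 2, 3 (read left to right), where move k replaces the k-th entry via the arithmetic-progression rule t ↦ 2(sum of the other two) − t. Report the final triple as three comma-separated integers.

start (3,3,2) = (f(1,0),f(0,1),f(1,1))
replace slot 2: 2·(3+2) − 3 = 7 → (3,7,2)
replace slot 3: 2·(3+7) − 2 = 18 → (3,7,18)

3,7,18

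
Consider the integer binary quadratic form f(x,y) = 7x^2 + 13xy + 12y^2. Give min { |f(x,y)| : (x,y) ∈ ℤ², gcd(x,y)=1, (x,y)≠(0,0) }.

translate: b→-1 (≡13 mod 14), so (7,13,12)→(7,-1,6)
flip: (7,-1,6)→(6,1,7)
reduced (well bottom): (6,1,7) with a≤c, −a<b≤a
well minimum = a = 6

6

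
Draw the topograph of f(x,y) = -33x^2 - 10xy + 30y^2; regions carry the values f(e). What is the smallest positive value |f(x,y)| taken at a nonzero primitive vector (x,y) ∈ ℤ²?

descent: ρ → (30,10,-33)  [lands on river]
river: ρ → (-33,56,7)
river: ρ → (7,56,-33)
river: ρ → (-33,10,30)
river: ρ → (30,50,-13)
river: ρ → (-13,54,22)
river: ρ → (22,34,-33)
river: ρ → (-33,32,23)
river: ρ → (23,60,-5)
river: ρ → (-5,60,23)
river: ρ → (23,32,-33)
river: ρ → (-33,34,22)
river: ρ → (22,54,-13)
river: ρ → (-13,50,30)
closes: descent 1, river 14
min |a| on river = 5

5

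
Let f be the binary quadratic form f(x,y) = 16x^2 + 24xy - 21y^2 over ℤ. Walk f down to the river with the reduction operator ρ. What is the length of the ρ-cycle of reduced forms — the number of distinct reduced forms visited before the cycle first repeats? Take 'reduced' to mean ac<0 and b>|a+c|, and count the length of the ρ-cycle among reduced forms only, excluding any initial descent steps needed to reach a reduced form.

D = 1920, ⌊√D⌋ = 43
river: ρ → (-21,18,19)
river: ρ → (19,20,-20)
river: ρ → (-20,20,19)
river: ρ → (19,18,-21)
river: ρ → (-21,24,16)
river: ρ → (16,40,-5)
river: ρ → (-5,40,16)
river: ρ → (16,24,-21)
ρ-cycle length = 8 (tail of 0 descent steps not counted)

8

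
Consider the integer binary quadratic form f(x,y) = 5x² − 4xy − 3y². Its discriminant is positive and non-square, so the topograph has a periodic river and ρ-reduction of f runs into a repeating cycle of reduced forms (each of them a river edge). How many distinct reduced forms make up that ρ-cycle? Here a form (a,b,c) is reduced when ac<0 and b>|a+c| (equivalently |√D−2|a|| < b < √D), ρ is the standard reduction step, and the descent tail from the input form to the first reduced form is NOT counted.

D = 76, ⌊√D⌋ = 8
descent: ρ → (-3,4,5)  [lands on river]
river: ρ → (5,6,-2)
river: ρ → (-2,6,5)
river: ρ → (5,4,-3)
river: ρ → (-3,8,1)
river: ρ → (1,8,-3)
ρ-cycle length = 6 (tail of 1 descent step not counted)

6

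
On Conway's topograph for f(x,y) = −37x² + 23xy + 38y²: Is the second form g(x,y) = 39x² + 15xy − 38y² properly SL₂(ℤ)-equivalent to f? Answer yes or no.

D₁ = 6153, D₂ = 6153
river cycle of f (length 16): (38, 53, -22), (-22, 35, 56), (56, 77, -1), (-1, 77, 56), (56, 35, -22), (-22, 53, 38), (38, 23, -37), (-37, 51, 24), (24, 45, -43), (-43, 41, 26), … (6 more)
river cycle of g (length 12): (-38, 61, 16), (16, 67, -26), (-26, 37, 46), (46, 55, -17), (-17, 47, 58), (58, 69, -6), (-6, 75, 22), (22, 57, -33), (-33, 75, 4), (4, 77, -14), … (2 more)
cycles differ ⇒ inequivalent

no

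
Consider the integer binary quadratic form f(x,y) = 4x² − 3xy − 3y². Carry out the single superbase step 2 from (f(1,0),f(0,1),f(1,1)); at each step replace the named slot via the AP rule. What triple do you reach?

start (4,-3,-2) = (f(1,0),f(0,1),f(1,1))
replace slot 2: 2·(4+(-2)) − (-3) = 7 → (4,7,-2)

4,7,-2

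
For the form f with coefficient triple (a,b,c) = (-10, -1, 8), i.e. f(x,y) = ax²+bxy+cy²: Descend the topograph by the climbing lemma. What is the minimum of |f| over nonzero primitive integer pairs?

descent: ρ → (8,17,-1)  [lands on river]
river: ρ → (-1,17,8)
river: ρ → (8,15,-3)
river: ρ → (-3,15,8)
closes: descent 1, river 4
min |a| on river = 1

1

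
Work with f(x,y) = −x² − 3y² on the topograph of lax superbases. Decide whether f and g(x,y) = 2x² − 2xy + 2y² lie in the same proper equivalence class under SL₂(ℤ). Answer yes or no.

D₁ = -12, D₂ = -12
f is negative-definite; reduce −f:
−f: reduced (well bottom): (1,0,3) with a≤c, −a<b≤a
flip sign back: reduced form of f is (-1,0,-3)
g: translate: b→2 (≡-2 mod 4), so (2,-2,2)→(2,2,2)
g: reduced (well bottom): (2,2,2) with a≤c, −a<b≤a
reduced forms (-1, 0, -3) vs (2, 2, 2) ⇒ inequivalent

no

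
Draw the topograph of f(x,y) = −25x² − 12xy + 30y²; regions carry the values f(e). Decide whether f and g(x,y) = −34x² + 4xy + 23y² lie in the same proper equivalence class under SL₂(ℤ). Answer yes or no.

D₁ = 3144, D₂ = 3144
river cycle of f (length 8): (30, 12, -25), (-25, 38, 17), (17, 30, -33), (-33, 36, 14), (14, 48, -15), (-15, 42, 23), (23, 50, -7), (-7, 48, 30)
river cycle of g (length 8): (23, 42, -15), (-15, 48, 14), (14, 36, -33), (-33, 30, 17), (17, 38, -25), (-25, 12, 30), (30, 48, -7), (-7, 50, 23)
cycles differ ⇒ inequivalent

no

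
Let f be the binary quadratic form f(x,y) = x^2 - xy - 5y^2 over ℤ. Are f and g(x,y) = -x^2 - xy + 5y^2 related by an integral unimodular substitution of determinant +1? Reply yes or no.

D₁ = 21, D₂ = 21
river cycle of f (length 2): (1, 3, -3), (-3, 3, 1)
river cycle of g (length 2): (-1, 3, 3), (3, 3, -1)
cycles differ ⇒ inequivalent

no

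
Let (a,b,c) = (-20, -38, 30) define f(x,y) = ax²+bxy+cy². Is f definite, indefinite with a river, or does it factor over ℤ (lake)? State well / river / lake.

D = b²−4ac = (-38)² − 4·(-20)·30 = 3844
D = 62² is a perfect square ⇒ form factors over ℤ ⇒ lakes

lake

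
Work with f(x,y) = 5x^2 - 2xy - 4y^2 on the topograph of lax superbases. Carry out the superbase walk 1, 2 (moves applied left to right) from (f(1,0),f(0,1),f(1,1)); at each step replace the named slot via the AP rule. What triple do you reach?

start (5,-4,-1) = (f(1,0),f(0,1),f(1,1))
replace slot 1: 2·((-4)+(-1)) − 5 = -15 → (-15,-4,-1)
replace slot 2: 2·((-15)+(-1)) − (-4) = -28 → (-15,-28,-1)

-15,-28,-1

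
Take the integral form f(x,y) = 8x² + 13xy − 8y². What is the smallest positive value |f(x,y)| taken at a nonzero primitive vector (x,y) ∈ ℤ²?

river: ρ → (-8,19,2)
river: ρ → (2,17,-17)
river: ρ → (-17,17,2)
river: ρ → (2,19,-8)
river: ρ → (-8,13,8)
river: ρ → (8,19,-2)
river: ρ → (-2,17,17)
river: ρ → (17,17,-2)
river: ρ → (-2,19,8)
river: ρ → (8,13,-8)
closes: descent 0, river 10
min |a| on river = 2

2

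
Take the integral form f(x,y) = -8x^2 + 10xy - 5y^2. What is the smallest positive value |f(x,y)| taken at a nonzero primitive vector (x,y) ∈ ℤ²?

translate: b→6 (≡-10 mod 16), so (8,-10,5)→(8,6,3)
flip: (8,6,3)→(3,-6,8)
translate: b→0 (≡-6 mod 6), so (3,-6,8)→(3,0,5)
reduced (well bottom): (3,0,5) with a≤c, −a<b≤a
well minimum |f| = |-3| = 3 (negative-definite)

3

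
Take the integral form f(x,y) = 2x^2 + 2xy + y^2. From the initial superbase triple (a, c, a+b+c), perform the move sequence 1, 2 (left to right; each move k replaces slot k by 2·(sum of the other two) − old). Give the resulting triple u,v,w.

start (2,1,5) = (f(1,0),f(0,1),f(1,1))
replace slot 1: 2·(1+5) − 2 = 10 → (10,1,5)
replace slot 2: 2·(10+5) − 1 = 29 → (10,29,5)

10,29,5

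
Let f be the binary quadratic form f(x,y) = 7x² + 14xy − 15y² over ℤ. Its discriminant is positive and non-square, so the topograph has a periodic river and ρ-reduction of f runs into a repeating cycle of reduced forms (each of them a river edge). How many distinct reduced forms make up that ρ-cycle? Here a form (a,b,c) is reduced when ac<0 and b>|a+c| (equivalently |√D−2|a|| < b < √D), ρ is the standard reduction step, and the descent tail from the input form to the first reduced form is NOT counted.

D = 616, ⌊√D⌋ = 24
river: ρ → (-15,16,6)
river: ρ → (6,20,-9)
river: ρ → (-9,16,10)
river: ρ → (10,24,-1)
river: ρ → (-1,24,10)
river: ρ → (10,16,-9)
river: ρ → (-9,20,6)
river: ρ → (6,16,-15)
river: ρ → (-15,14,7)
river: ρ → (7,14,-15)
ρ-cycle length = 10 (tail of 0 descent steps not counted)

10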